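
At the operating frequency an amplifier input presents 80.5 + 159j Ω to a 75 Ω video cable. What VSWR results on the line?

VSWR ≈ 6.03

Γ = (Z_L − Z_0)/(Z_L + Z_0) = (5.5 + j159)/(155.5 + j159)
|Γ| = 159/222 = 0.715
VSWR = (1 + |Γ|)/(1 − |Γ|) = 1.72/0.285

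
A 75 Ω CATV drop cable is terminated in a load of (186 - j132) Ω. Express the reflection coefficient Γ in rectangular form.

Γ ≈ 0.542 − j0.231

Γ = (Z_L − Z_0)/(Z_L + Z_0) = (111 − j132)/(261 − j132)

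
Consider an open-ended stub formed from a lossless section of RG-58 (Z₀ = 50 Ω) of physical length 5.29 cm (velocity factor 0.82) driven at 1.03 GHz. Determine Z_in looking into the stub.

λ = v/f = 0.82·c / 1.03 GHz = 0.239 m
βl = 2π·l/λ = 2π × 0.221 = 79.7°
tan(βl) = 5.52
For an open-ended stub, Z_in = −jZ_0·cot(βl) = −jZ_0/tan(βl)

Z_in ≈ −j9.05 Ω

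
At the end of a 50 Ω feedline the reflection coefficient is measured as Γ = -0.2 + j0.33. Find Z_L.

Z_L ≈ 27.5 + j21.3 Ω

Z_L = Z_0·(1 + Γ)/(1 − Γ) = 50·(0.8 + j0.33)/(1.2 − j0.33)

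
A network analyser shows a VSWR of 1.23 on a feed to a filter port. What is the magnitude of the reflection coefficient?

|Γ| = (S − 1)/(S + 1) = (1.23 − 1)/(1.23 + 1) = 0.23/2.23

|Γ| ≈ 0.103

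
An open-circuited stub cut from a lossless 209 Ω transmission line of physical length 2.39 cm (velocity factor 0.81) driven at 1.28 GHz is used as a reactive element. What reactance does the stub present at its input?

λ = v/f = 0.81·c / 1.28 GHz = 0.19 m
βl = 2π·l/λ = 2π × 0.126 = 45.3°
tan(βl) = 1.01
For an open-circuited stub, Z_in = −jZ_0·cot(βl) = −jZ_0/tan(βl)

X_in ≈ -207 Ω (capacitive)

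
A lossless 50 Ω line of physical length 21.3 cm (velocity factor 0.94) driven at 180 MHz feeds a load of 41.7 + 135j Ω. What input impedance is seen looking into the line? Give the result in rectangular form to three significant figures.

λ = v/f = 0.94·c / 180 MHz = 1.57 m
βl = 2π·l/λ = 2π × 0.136 = 48.9°
tan(βl) = tan(48.9°) = 1.15
Z_in = Z_0·(Z_L + jZ_0·tanβl)/(Z_0 + jZ_L·tanβl)
     = 50·(41.7 + j192)/(-105 + j47.9)

Z_in ≈ 18.1 − j83.3 Ω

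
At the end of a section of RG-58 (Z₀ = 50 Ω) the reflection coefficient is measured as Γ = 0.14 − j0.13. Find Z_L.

Z_L = Z_0·(1 + Γ)/(1 − Γ) = 50·(1.14 − j0.13)/(0.86 + j0.13)

Z_L ≈ 63.7 − j17.2 Ω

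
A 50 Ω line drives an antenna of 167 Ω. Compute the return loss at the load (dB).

Γ = (167 − 50)/(167 + 50) = 0.539
RL = −20·log₁₀|Γ| = −20·log₁₀(0.539)

RL ≈ 5.37 dB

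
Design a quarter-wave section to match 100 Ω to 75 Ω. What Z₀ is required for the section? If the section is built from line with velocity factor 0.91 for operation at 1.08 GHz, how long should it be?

Z_qwt ≈ 86.6 Ω; length ≈ 6.32 cm

Z_qwt = √(Z_0·R_L) = √(75 × 100) = √7500
λ = 0.91·c/f = 0.253 m, so l = λ/4 = 0.0632 m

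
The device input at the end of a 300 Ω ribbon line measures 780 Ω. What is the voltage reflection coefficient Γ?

Γ = 0.444

Γ = (Z_L − Z_0)/(Z_L + Z_0) = (780 − 300)/(780 + 300) = 480/1080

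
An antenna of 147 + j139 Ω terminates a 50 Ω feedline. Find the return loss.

Γ = (97 + j139)/(197 + j139), |Γ| = 0.703
RL = −20·log₁₀|Γ| = −20·log₁₀(0.703)

RL ≈ 3.06 dB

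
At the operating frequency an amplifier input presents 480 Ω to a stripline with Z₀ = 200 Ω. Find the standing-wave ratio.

VSWR ≈ 2.4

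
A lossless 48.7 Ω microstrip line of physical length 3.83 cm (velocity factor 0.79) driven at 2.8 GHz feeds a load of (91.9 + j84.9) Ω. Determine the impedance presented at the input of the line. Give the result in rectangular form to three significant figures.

λ = v/f = 0.79·c / 2.8 GHz = 0.0846 m
βl = 2π·l/λ = 2π × 0.452 = 163°
tan(βl) = tan(163°) = -0.308
Z_in = Z_0·(Z_L + jZ_0·tanβl)/(Z_0 + jZ_L·tanβl)
     = 48.7·(91.9 + j69.9)/(74.8 − j28.3)

Z_in ≈ 37.3 + j59.6 Ω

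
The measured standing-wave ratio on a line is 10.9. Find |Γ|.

|Γ| = (S − 1)/(S + 1) = (10.9 − 1)/(10.9 + 1) = 9.9/11.9

|Γ| ≈ 0.832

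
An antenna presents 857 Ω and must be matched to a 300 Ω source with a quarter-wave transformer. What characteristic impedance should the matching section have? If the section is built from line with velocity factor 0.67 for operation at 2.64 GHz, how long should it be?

Z_qwt = √(Z_0·R_L) = √(300 × 857) = √257100
λ = 0.67·c/f = 0.0761 m, so l = λ/4 = 0.019 m

Z_qwt ≈ 507 Ω; length ≈ 1.9 cm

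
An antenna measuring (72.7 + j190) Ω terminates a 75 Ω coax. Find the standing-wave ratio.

VSWR ≈ 8.5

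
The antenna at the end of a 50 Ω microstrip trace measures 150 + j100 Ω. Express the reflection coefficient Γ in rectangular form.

Γ ≈ 0.6 + j0.2

Γ = (Z_L − Z_0)/(Z_L + Z_0) = (100 + j100)/(200 + j100)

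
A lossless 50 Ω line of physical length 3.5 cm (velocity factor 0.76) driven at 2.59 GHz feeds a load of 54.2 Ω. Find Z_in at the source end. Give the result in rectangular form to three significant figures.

λ = v/f = 0.76·c / 2.59 GHz = 0.088 m
βl = 2π·l/λ = 2π × 0.398 = 143°
tan(βl) = tan(143°) = -0.75
Z_in = Z_0·(Z_L + jZ_0·tanβl)/(Z_0 + jZ_L·tanβl)
     = 50·(54.2 − j37.5)/(50 − j40.6)

Z_in ≈ 51 + j3.95 Ω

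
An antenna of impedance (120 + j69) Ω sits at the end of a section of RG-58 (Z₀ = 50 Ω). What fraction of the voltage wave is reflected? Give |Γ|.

Γ = (Z_L − Z_0)/(Z_L + Z_0) = (70 + j69)/(170 + j69)
|Γ| = 98.3/183

|Γ| ≈ 0.536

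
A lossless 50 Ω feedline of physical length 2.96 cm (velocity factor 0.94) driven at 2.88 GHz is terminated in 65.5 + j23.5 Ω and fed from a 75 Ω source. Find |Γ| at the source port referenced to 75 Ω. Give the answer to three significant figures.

λ = v/f = 0.94·c / 2.88 GHz = 0.0979 m
βl = 2π·l/λ = 2π × 0.302 = 109°
tan(βl) = -2.93
Z_in = Z_0·(Z_L + jZ_0·tanβl)/(Z_0 + jZ_L·tanβl) = 30.8 − j2.02 Ω
Γ_s = (Z_in − Z_s)/(Z_in + Z_s) = (-44.2 − j2.02)/(106 − j2.02), |Γ_s| = 0.418

|Γ| ≈ 0.418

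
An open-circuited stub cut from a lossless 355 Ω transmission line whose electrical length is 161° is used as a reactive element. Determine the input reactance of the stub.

X_in ≈ 1030 Ω (inductive)

tan(βl) = -0.344
For an open-circuited stub, Z_in = −jZ_0·cot(βl) = −jZ_0/tan(βl)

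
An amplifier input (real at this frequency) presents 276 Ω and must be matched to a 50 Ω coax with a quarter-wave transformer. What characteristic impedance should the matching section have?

Z_qwt ≈ 117 Ω

Z_qwt = √(Z_0·R_L) = √(50 × 276) = √13800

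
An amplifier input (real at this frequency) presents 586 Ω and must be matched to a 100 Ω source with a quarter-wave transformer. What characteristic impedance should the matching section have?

Z_qwt ≈ 242 Ω

Z_qwt = √(Z_0·R_L) = √(100 × 586) = √58600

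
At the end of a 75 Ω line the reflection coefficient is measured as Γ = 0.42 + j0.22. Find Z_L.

Z_L ≈ 151 + j85.8 Ω

Z_L = Z_0·(1 + Γ)/(1 − Γ) = 75·(1.42 + j0.22)/(0.58 − j0.22)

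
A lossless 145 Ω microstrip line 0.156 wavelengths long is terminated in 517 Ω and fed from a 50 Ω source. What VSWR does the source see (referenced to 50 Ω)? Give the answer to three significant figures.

VSWR ≈ 4.42

βl = 2π × 0.156 = 56.2°
tan(βl) = 1.49
Z_in = Z_0·(Z_L + jZ_0·tanβl)/(Z_0 + jZ_L·tanβl) = 56.9 − j86.5 Ω
Γ_s = (Z_in − Z_s)/(Z_in + Z_s) = (6.93 − j86.5)/(107 − j86.5), |Γ_s| = 0.631
VSWR = (1 + |Γ_s|)/(1 − |Γ_s|)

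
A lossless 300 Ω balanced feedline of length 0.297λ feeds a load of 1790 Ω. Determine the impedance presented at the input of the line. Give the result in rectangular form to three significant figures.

βl = 2π × 0.297 = 107°
tan(βl) = tan(107°) = -3.29
Z_in = Z_0·(Z_L + jZ_0·tanβl)/(Z_0 + jZ_L·tanβl)
     = 300·(1790 − j986)/(300 − j5880)

Z_in ≈ 54.8 + j88.5 Ω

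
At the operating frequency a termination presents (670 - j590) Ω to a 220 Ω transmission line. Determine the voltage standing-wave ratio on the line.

Γ = (Z_L − Z_0)/(Z_L + Z_0) = (450 − j590)/(890 − j590)
|Γ| = 742/1070 = 0.695
VSWR = (1 + |Γ|)/(1 − |Γ|) = 1.69/0.305

VSWR ≈ 5.56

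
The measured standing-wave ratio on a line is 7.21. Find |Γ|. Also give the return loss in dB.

|Γ| = (S − 1)/(S + 1) = (7.21 − 1)/(7.21 + 1) = 6.21/8.21
RL = −20·log₁₀|Γ| = −20·log₁₀(0.756)

|Γ| ≈ 0.756; return loss ≈ 2.43 dB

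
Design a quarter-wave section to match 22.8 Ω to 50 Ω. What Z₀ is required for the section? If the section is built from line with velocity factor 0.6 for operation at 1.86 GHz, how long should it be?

Z_qwt = √(Z_0·R_L) = √(50 × 22.8) = √1140
λ = 0.6·c/f = 0.0968 m, so l = λ/4 = 0.0242 m

Z_qwt ≈ 33.8 Ω; length ≈ 2.42 cm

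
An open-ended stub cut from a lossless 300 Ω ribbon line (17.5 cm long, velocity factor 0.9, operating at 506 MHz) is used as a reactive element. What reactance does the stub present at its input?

X_in ≈ 160 Ω (inductive)

λ = v/f = 0.9·c / 506 MHz = 0.534 m
βl = 2π·l/λ = 2π × 0.328 = 118°
tan(βl) = -1.88
For an open-ended stub, Z_in = −jZ_0·cot(βl) = −jZ_0/tan(βl)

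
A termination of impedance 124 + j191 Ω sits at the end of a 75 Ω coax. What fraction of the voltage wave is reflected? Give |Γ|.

|Γ| ≈ 0.715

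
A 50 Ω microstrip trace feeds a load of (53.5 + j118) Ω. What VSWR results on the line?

Γ = (Z_L − Z_0)/(Z_L + Z_0) = (3.5 + j118)/(103.5 + j118)
|Γ| = 118/157 = 0.752
VSWR = (1 + |Γ|)/(1 − |Γ|) = 1.75/0.248

VSWR ≈ 7.07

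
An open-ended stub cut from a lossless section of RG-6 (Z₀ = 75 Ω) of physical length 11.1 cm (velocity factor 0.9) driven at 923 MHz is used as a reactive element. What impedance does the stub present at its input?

λ = v/f = 0.9·c / 923 MHz = 0.293 m
βl = 2π·l/λ = 2π × 0.379 = 137°
tan(βl) = -0.946
For an open-ended stub, Z_in = −jZ_0·cot(βl) = −jZ_0/tan(βl)

Z_in ≈ +j79.3 Ω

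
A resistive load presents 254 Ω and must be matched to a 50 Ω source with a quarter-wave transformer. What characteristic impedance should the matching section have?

Z_qwt = √(Z_0·R_L) = √(50 × 254) = √12700

Z_qwt ≈ 113 Ω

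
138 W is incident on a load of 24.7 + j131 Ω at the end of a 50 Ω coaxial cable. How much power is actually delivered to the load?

|Γ| = |(-25.3 + j131)/(74.7 + j131)| = 0.885
|Γ|² = 0.783
P_refl = |Γ|²·P_inc = 108 W, P_del = (1 − |Γ|²)·P_inc = 30 W

P_delivered ≈ 30 W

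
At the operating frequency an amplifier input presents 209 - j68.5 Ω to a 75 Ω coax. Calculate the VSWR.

Γ = (Z_L − Z_0)/(Z_L + Z_0) = (134 − j68.5)/(284 − j68.5)
|Γ| = 150/292 = 0.515
VSWR = (1 + |Γ|)/(1 − |Γ|) = 1.52/0.485

VSWR ≈ 3.12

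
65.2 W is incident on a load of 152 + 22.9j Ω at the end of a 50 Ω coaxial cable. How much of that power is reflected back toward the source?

|Γ| = |(102 + j22.9)/(202 + j22.9)| = 0.514
|Γ|² = 0.264
P_refl = |Γ|²·P_inc = 17.2 W, P_del = (1 − |Γ|²)·P_inc = 48 W

P_reflected ≈ 17.2 W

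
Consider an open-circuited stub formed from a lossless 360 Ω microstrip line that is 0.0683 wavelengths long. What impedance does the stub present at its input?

βl = 2π × 0.0683 = 24.6°
tan(βl) = 0.458
For an open-circuited stub, Z_in = −jZ_0·cot(βl) = −jZ_0/tan(βl)

Z_in ≈ −j787 Ω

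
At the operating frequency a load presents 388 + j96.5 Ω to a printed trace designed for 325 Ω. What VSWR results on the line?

VSWR ≈ 1.38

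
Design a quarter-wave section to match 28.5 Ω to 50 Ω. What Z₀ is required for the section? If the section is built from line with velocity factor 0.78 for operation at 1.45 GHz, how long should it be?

Z_qwt ≈ 37.7 Ω; length ≈ 4.03 cm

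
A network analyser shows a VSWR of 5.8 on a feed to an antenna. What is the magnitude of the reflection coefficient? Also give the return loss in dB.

|Γ| ≈ 0.706; return loss ≈ 3.03 dB

|Γ| = (S − 1)/(S + 1) = (5.8 − 1)/(5.8 + 1) = 4.8/6.8
RL = −20·log₁₀|Γ| = −20·log₁₀(0.706)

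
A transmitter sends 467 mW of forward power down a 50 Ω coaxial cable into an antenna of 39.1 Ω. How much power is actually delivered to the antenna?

P_delivered ≈ 460 mW

Γ = (39.1 − 50)/(39.1 + 50) = -0.122
|Γ|² = 0.015
P_refl = |Γ|²·P_inc = 6.99 mW, P_del = (1 − |Γ|²)·P_inc = 460 mW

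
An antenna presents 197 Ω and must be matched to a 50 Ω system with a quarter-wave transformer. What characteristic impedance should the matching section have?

Z_qwt = √(Z_0·R_L) = √(50 × 197) = √9850

Z_qwt ≈ 99.2 Ω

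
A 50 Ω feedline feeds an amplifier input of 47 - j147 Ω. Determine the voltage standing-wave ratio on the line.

VSWR ≈ 11.1

Γ = (Z_L − Z_0)/(Z_L + Z_0) = (-3 − j147)/(97 − j147)
|Γ| = 147/176 = 0.835
VSWR = (1 + |Γ|)/(1 − |Γ|) = 1.83/0.165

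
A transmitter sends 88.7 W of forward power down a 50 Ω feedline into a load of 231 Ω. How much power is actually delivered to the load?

Γ = (231 − 50)/(231 + 50) = 0.644
|Γ|² = 0.415
P_refl = |Γ|²·P_inc = 36.8 W, P_del = (1 − |Γ|²)·P_inc = 51.9 W

P_delivered ≈ 51.9 W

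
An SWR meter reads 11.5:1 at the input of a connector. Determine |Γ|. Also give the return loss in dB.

|Γ| = (S − 1)/(S + 1) = (11.5 − 1)/(11.5 + 1) = 10.5/12.5
RL = −20·log₁₀|Γ| = −20·log₁₀(0.84)

|Γ| ≈ 0.84; return loss ≈ 1.51 dB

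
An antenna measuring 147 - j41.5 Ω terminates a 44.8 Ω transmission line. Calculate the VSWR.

Γ = (Z_L − Z_0)/(Z_L + Z_0) = (102.2 − j41.5)/(191.8 − j41.5)
|Γ| = 110/196 = 0.562
VSWR = (1 + |Γ|)/(1 − |Γ|) = 1.56/0.438

VSWR ≈ 3.57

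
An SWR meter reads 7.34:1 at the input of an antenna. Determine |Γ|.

|Γ| = (S − 1)/(S + 1) = (7.34 − 1)/(7.34 + 1) = 6.34/8.34

|Γ| ≈ 0.76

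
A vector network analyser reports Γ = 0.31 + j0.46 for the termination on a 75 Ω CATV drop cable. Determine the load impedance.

Z_L = Z_0·(1 + Γ)/(1 − Γ) = 75·(1.31 + j0.46)/(0.69 − j0.46)

Z_L ≈ 75.5 + j100 Ω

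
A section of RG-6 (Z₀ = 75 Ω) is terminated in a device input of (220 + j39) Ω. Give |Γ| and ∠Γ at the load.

Γ ≈ 0.505 ∠ 7.52°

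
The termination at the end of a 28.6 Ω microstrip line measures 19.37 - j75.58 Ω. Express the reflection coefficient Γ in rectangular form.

Γ = (Z_L − Z_0)/(Z_L + Z_0) = (-9.23 − j75.58)/(47.97 − j75.58)

Γ ≈ 0.658 − j0.539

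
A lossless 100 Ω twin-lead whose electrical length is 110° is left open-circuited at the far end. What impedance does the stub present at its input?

tan(βl) = -2.75
For an open-circuited stub, Z_in = −jZ_0·cot(βl) = −jZ_0/tan(βl)

Z_in ≈ +j36.4 Ω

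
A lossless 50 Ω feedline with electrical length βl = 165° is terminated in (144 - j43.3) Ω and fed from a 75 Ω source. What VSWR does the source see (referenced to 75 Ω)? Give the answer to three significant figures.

tan(βl) = -0.268
Z_in = Z_0·(Z_L + jZ_0·tanβl)/(Z_0 + jZ_L·tanβl) = 130 + j57 Ω
Γ_s = (Z_in − Z_s)/(Z_in + Z_s) = (55.2 + j57)/(205 + j57), |Γ_s| = 0.373
VSWR = (1 + |Γ_s|)/(1 − |Γ_s|)

VSWR ≈ 2.19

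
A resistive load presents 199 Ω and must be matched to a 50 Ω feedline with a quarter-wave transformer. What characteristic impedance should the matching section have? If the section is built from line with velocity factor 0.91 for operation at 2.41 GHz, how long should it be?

Z_qwt ≈ 99.7 Ω; length ≈ 2.83 cm

Z_qwt = √(Z_0·R_L) = √(50 × 199) = √9950
λ = 0.91·c/f = 0.113 m, so l = λ/4 = 0.0283 m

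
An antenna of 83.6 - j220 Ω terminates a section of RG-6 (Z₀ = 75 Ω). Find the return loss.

Γ = (8.6 − j220)/(158.6 − j220), |Γ| = 0.812
RL = −20·log₁₀|Γ| = −20·log₁₀(0.812)

RL ≈ 1.81 dB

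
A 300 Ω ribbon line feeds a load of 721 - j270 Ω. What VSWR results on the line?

VSWR ≈ 2.8

Γ = (Z_L − Z_0)/(Z_L + Z_0) = (421 − j270)/(1021 − j270)
|Γ| = 500/1060 = 0.474
VSWR = (1 + |Γ|)/(1 − |Γ|) = 1.47/0.526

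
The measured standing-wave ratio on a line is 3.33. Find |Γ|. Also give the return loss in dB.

|Γ| ≈ 0.538; return loss ≈ 5.38 dB

|Γ| = (S − 1)/(S + 1) = (3.33 − 1)/(3.33 + 1) = 2.33/4.33
RL = −20·log₁₀|Γ| = −20·log₁₀(0.538)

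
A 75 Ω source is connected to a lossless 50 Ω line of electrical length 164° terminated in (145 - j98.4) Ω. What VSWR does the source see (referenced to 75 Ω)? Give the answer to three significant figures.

VSWR ≈ 2.95

tan(βl) = -0.287
Z_in = Z_0·(Z_L + jZ_0·tanβl)/(Z_0 + jZ_L·tanβl) = 178 + j81.1 Ω
Γ_s = (Z_in − Z_s)/(Z_in + Z_s) = (103 + j81.1)/(253 + j81.1), |Γ_s| = 0.493
VSWR = (1 + |Γ_s|)/(1 − |Γ_s|)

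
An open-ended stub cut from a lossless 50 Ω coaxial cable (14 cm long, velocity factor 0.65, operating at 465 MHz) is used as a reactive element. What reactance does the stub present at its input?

X_in ≈ 29.1 Ω (inductive)

λ = v/f = 0.65·c / 465 MHz = 0.419 m
βl = 2π·l/λ = 2π × 0.334 = 120°
tan(βl) = -1.72
For an open-ended stub, Z_in = −jZ_0·cot(βl) = −jZ_0/tan(βl)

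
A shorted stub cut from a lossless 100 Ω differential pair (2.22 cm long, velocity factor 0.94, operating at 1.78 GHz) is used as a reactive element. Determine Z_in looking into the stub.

λ = v/f = 0.94·c / 1.78 GHz = 0.158 m
βl = 2π·l/λ = 2π × 0.14 = 50.4°
tan(βl) = 1.21
For a shorted stub, Z_in = jZ_0·tan(βl)

Z_in ≈ +j121 Ω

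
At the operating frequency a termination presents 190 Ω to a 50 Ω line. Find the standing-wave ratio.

VSWR ≈ 3.8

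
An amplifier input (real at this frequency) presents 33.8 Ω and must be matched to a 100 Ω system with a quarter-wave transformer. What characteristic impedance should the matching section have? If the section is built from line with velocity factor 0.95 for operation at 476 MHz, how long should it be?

Z_qwt ≈ 58.1 Ω; length ≈ 15 cm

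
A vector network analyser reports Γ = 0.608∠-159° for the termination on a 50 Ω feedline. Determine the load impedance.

Z_L ≈ 12.6 − j8.7 Ω

Z_L = Z_0·(1 + Γ)/(1 − Γ) = 50·(0.432 − j0.218)/(1.57 + j0.218)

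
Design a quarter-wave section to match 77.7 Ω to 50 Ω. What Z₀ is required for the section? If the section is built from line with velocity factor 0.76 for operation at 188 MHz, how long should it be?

Z_qwt = √(Z_0·R_L) = √(50 × 77.7) = √3885
λ = 0.76·c/f = 1.21 m, so l = λ/4 = 0.303 m

Z_qwt ≈ 62.3 Ω; length ≈ 30.3 cm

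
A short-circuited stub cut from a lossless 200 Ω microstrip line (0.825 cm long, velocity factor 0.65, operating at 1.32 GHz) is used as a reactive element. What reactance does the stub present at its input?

λ = v/f = 0.65·c / 1.32 GHz = 0.148 m
βl = 2π·l/λ = 2π × 0.0558 = 20.1°
tan(βl) = 0.366
For a short-circuited stub, Z_in = jZ_0·tan(βl)

X_in ≈ 73.2 Ω (inductive)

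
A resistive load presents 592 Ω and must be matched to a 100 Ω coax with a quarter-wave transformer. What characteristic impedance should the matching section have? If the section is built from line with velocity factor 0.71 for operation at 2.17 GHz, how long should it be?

Z_qwt ≈ 243 Ω; length ≈ 2.45 cm

Z_qwt = √(Z_0·R_L) = √(100 × 592) = √59200
λ = 0.71·c/f = 0.0982 m, so l = λ/4 = 0.0245 m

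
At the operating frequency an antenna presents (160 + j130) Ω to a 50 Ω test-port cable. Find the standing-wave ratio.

Γ = (Z_L − Z_0)/(Z_L + Z_0) = (110 + j130)/(210 + j130)
|Γ| = 170/247 = 0.689
VSWR = (1 + |Γ|)/(1 − |Γ|) = 1.69/0.311

VSWR ≈ 5.44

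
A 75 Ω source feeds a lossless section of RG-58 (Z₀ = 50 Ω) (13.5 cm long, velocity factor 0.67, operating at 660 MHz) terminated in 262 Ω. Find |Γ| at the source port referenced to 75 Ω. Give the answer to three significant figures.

λ = v/f = 0.67·c / 660 MHz = 0.305 m
βl = 2π·l/λ = 2π × 0.443 = 160°
tan(βl) = -0.372
Z_in = Z_0·(Z_L + jZ_0·tanβl)/(Z_0 + jZ_L·tanβl) = 62.1 + j102 Ω
Γ_s = (Z_in − Z_s)/(Z_in + Z_s) = (-12.9 + j102)/(137 + j102), |Γ_s| = 0.604

|Γ| ≈ 0.604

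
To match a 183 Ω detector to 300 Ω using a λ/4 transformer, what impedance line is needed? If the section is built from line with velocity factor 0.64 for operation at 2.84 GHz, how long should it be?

Z_qwt = √(Z_0·R_L) = √(300 × 183) = √54900
λ = 0.64·c/f = 0.0676 m, so l = λ/4 = 0.0169 m

Z_qwt ≈ 234 Ω; length ≈ 1.69 cm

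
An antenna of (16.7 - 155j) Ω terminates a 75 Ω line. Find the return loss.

Γ = (-58.3 − j155)/(91.7 − j155), |Γ| = 0.92
RL = −20·log₁₀|Γ| = −20·log₁₀(0.92)

RL ≈ 0.729 dB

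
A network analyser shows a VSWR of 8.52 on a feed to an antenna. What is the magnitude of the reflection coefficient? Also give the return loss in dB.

|Γ| = (S − 1)/(S + 1) = (8.52 − 1)/(8.52 + 1) = 7.52/9.52
RL = −20·log₁₀|Γ| = −20·log₁₀(0.79)

|Γ| ≈ 0.79; return loss ≈ 2.05 dB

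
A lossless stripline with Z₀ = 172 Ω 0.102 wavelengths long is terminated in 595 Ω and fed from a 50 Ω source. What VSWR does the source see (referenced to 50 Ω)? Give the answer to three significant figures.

βl = 2π × 0.102 = 36.7°
tan(βl) = 0.746
Z_in = Z_0·(Z_L + jZ_0·tanβl)/(Z_0 + jZ_L·tanβl) = 121 − j184 Ω
Γ_s = (Z_in − Z_s)/(Z_in + Z_s) = (70.9 − j184)/(171 − j184), |Γ_s| = 0.785
VSWR = (1 + |Γ_s|)/(1 − |Γ_s|)

VSWR ≈ 8.29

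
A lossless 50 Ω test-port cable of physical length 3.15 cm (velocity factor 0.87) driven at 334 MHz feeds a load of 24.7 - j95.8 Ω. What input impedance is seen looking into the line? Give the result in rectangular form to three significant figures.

λ = v/f = 0.87·c / 334 MHz = 0.781 m
βl = 2π·l/λ = 2π × 0.0403 = 14.5°
tan(βl) = tan(14.5°) = 0.259
Z_in = Z_0·(Z_L + jZ_0·tanβl)/(Z_0 + jZ_L·tanβl)
     = 50·(24.7 − j82.9)/(74.8 + j6.39)

Z_in ≈ 11.7 − j56.4 Ω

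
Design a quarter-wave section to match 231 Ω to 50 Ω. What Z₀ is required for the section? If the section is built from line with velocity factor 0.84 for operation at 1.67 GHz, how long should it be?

Z_qwt = √(Z_0·R_L) = √(50 × 231) = √11550
λ = 0.84·c/f = 0.151 m, so l = λ/4 = 0.0377 m

Z_qwt ≈ 107 Ω; length ≈ 3.77 cm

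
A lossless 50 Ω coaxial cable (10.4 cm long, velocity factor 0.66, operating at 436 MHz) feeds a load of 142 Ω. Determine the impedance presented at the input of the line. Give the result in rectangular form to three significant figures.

Z_in ≈ 17.9 − j5.8 Ω

λ = v/f = 0.66·c / 436 MHz = 0.454 m
βl = 2π·l/λ = 2π × 0.229 = 82.4°
tan(βl) = tan(82.4°) = 7.54
Z_in = Z_0·(Z_L + jZ_0·tanβl)/(Z_0 + jZ_L·tanβl)
     = 50·(142 + j377)/(50 + j1070)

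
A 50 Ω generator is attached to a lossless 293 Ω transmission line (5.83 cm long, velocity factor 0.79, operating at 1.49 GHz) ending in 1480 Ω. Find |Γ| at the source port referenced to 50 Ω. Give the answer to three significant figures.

|Γ| ≈ 0.869

λ = v/f = 0.79·c / 1.49 GHz = 0.159 m
βl = 2π·l/λ = 2π × 0.367 = 132°
tan(βl) = -1.11
Z_in = Z_0·(Z_L + jZ_0·tanβl)/(Z_0 + jZ_L·tanβl) = 102 + j245 Ω
Γ_s = (Z_in − Z_s)/(Z_in + Z_s) = (51.6 + j245)/(152 + j245), |Γ_s| = 0.869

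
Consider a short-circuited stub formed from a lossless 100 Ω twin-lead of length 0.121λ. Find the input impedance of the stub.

Z_in ≈ +j95.1 Ω

βl = 2π × 0.121 = 43.6°
tan(βl) = 0.951
For a short-circuited stub, Z_in = jZ_0·tan(βl)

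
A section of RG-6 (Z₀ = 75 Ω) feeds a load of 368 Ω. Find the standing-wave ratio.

VSWR ≈ 4.91

For a purely resistive load, VSWR = R_L/Z_0 or Z_0/R_L (whichever > 1) = 368/75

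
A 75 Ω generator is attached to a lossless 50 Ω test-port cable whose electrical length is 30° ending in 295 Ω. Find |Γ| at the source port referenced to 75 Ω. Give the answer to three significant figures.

tan(βl) = 0.577
Z_in = Z_0·(Z_L + jZ_0·tanβl)/(Z_0 + jZ_L·tanβl) = 31.2 − j77.4 Ω
Γ_s = (Z_in − Z_s)/(Z_in + Z_s) = (-43.8 − j77.4)/(106 − j77.4), |Γ_s| = 0.677

|Γ| ≈ 0.677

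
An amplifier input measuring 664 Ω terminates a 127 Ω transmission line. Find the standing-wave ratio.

VSWR ≈ 5.23

Γ = (664 − 127)/(664 + 127) = 0.679
VSWR = (1 + 0.679)/(1 − 0.679)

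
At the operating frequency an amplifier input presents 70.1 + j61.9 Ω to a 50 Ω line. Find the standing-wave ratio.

Γ = (Z_L − Z_0)/(Z_L + Z_0) = (20.1 + j61.9)/(120.1 + j61.9)
|Γ| = 65.1/135 = 0.482
VSWR = (1 + |Γ|)/(1 − |Γ|) = 1.48/0.518

VSWR ≈ 2.86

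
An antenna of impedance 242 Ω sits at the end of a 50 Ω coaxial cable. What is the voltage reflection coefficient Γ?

Γ = 0.658

Γ = (Z_L − Z_0)/(Z_L + Z_0) = (242 − 50)/(242 + 50) = 192/292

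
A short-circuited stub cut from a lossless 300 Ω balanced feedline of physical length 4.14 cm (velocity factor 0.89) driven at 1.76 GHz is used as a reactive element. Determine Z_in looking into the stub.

Z_in ≈ −j2070 Ω

λ = v/f = 0.89·c / 1.76 GHz = 0.152 m
βl = 2π·l/λ = 2π × 0.273 = 98.2°
tan(βl) = -6.9
For a short-circuited stub, Z_in = jZ_0·tan(βl)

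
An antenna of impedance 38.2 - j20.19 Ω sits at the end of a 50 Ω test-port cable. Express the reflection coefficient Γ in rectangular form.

Γ ≈ -0.0773 − j0.247

Γ = (Z_L − Z_0)/(Z_L + Z_0) = (-11.8 − j20.19)/(88.2 − j20.19)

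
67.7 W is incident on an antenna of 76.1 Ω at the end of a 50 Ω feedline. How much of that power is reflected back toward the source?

Γ = (76.1 − 50)/(76.1 + 50) = 0.207
|Γ|² = 0.0428
P_refl = |Γ|²·P_inc = 2.9 W, P_del = (1 − |Γ|²)·P_inc = 64.8 W

P_reflected ≈ 2.9 W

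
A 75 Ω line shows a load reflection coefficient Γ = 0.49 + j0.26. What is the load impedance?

Z_L = Z_0·(1 + Γ)/(1 − Γ) = 75·(1.49 + j0.26)/(0.51 − j0.26)

Z_L ≈ 158 + j119 Ω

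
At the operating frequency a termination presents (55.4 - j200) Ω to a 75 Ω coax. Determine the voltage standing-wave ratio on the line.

VSWR ≈ 11.6

Γ = (Z_L − Z_0)/(Z_L + Z_0) = (-19.6 − j200)/(130.4 − j200)
|Γ| = 201/239 = 0.842
VSWR = (1 + |Γ|)/(1 − |Γ|) = 1.84/0.158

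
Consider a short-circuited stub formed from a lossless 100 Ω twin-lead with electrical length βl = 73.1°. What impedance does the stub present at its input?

Z_in ≈ +j329 Ω

tan(βl) = 3.29
For a short-circuited stub, Z_in = jZ_0·tan(βl)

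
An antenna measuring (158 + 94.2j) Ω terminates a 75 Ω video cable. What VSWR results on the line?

Γ = (Z_L − Z_0)/(Z_L + Z_0) = (83 + j94.2)/(233 + j94.2)
|Γ| = 126/251 = 0.5
VSWR = (1 + |Γ|)/(1 − |Γ|) = 1.5/0.5

VSWR ≈ 3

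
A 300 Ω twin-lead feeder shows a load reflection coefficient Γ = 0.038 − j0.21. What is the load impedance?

Z_L ≈ 295 − j130 Ω

Z_L = Z_0·(1 + Γ)/(1 − Γ) = 300·(1.04 − j0.21)/(0.962 + j0.21)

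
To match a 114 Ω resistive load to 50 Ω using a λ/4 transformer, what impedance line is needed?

Z_qwt ≈ 75.5 Ω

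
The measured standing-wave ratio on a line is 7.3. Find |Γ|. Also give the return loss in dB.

|Γ| ≈ 0.759; return loss ≈ 2.39 dB

|Γ| = (S − 1)/(S + 1) = (7.3 − 1)/(7.3 + 1) = 6.3/8.3
RL = −20·log₁₀|Γ| = −20·log₁₀(0.759)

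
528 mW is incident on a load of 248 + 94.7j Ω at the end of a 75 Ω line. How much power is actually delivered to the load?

P_delivered ≈ 347 mW

|Γ| = |(173 + j94.7)/(323 + j94.7)| = 0.586
|Γ|² = 0.343
P_refl = |Γ|²·P_inc = 181 mW, P_del = (1 − |Γ|²)·P_inc = 347 mW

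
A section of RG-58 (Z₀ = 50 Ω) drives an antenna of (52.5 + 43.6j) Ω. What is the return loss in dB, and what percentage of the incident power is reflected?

RL ≈ 8.13 dB; 15.4% of incident power reflected

Γ = (2.5 + j43.6)/(102.5 + j43.6), |Γ| = 0.392
RL = −20·log₁₀(0.392) = 8.13 dB
P_refl/P_inc = |Γ|² = 0.154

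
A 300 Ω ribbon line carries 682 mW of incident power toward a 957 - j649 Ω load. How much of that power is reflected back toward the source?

|Γ| = |(657 − j649)/(1257 − j649)| = 0.653
|Γ|² = 0.426
P_refl = |Γ|²·P_inc = 291 mW, P_del = (1 − |Γ|²)·P_inc = 391 mW

P_reflected ≈ 291 mW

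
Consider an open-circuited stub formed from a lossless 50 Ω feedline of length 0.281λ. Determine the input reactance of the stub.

βl = 2π × 0.281 = 101°
tan(βl) = -5.07
For an open-circuited stub, Z_in = −jZ_0·cot(βl) = −jZ_0/tan(βl)

X_in ≈ 9.86 Ω (inductive)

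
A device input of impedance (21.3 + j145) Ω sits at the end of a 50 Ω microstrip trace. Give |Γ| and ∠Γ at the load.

Γ ≈ 0.915 ∠ 37.4°

Γ = (Z_L − Z_0)/(Z_L + Z_0) = (-28.7 + j145)/(71.3 + j145)
|Γ| = 148/162 = 0.915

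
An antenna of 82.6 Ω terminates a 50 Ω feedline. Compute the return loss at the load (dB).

RL ≈ 12.2 dB

Γ = (82.6 − 50)/(82.6 + 50) = 0.246
RL = −20·log₁₀|Γ| = −20·log₁₀(0.246)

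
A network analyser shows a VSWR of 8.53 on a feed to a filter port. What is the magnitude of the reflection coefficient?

|Γ| ≈ 0.79

|Γ| = (S − 1)/(S + 1) = (8.53 − 1)/(8.53 + 1) = 7.53/9.53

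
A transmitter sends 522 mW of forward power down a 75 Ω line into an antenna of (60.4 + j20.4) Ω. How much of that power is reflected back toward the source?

|Γ| = |(-14.6 + j20.4)/(135.4 + j20.4)| = 0.183
|Γ|² = 0.0336
P_refl = |Γ|²·P_inc = 17.5 mW, P_del = (1 − |Γ|²)·P_inc = 504 mW

P_reflected ≈ 17.5 mW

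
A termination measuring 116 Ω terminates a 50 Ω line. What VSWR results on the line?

Γ = (116 − 50)/(116 + 50) = 0.398
VSWR = (1 + 0.398)/(1 − 0.398)

VSWR ≈ 2.32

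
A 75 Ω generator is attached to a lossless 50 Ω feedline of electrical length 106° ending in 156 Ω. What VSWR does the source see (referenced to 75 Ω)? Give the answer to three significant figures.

tan(βl) = -3.49
Z_in = Z_0·(Z_L + jZ_0·tanβl)/(Z_0 + jZ_L·tanβl) = 17.2 + j12.8 Ω
Γ_s = (Z_in − Z_s)/(Z_in + Z_s) = (-57.8 + j12.8)/(92.2 + j12.8), |Γ_s| = 0.636
VSWR = (1 + |Γ_s|)/(1 − |Γ_s|)

VSWR ≈ 4.49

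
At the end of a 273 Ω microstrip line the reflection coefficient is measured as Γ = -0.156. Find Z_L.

Z_L = Z_0·(1 + Γ)/(1 − Γ) = 273·(0.844)/(1.16)

Z_L ≈ 199 Ω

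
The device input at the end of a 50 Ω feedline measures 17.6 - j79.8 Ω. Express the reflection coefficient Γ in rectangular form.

Γ ≈ 0.382 − j0.73

Γ = (Z_L − Z_0)/(Z_L + Z_0) = (-32.4 − j79.8)/(67.6 − j79.8)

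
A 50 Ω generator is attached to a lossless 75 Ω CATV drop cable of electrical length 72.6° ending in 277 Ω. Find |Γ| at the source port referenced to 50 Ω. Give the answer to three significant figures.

|Γ| ≈ 0.468

tan(βl) = 3.19
Z_in = Z_0·(Z_L + jZ_0·tanβl)/(Z_0 + jZ_L·tanβl) = 22.1 − j21.6 Ω
Γ_s = (Z_in − Z_s)/(Z_in + Z_s) = (-27.9 − j21.6)/(72.1 − j21.6), |Γ_s| = 0.468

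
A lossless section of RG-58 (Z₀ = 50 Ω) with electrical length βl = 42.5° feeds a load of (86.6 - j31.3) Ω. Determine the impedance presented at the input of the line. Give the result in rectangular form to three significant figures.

tan(βl) = tan(42.5°) = 0.916
Z_in = Z_0·(Z_L + jZ_0·tanβl)/(Z_0 + jZ_L·tanβl)
     = 50·(86.6 + j14.5)/(78.7 + j79.4)

Z_in ≈ 31.9 − j22.9 Ω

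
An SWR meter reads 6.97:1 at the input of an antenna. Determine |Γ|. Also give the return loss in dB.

|Γ| = (S − 1)/(S + 1) = (6.97 − 1)/(6.97 + 1) = 5.97/7.97
RL = −20·log₁₀|Γ| = −20·log₁₀(0.749)

|Γ| ≈ 0.749; return loss ≈ 2.51 dB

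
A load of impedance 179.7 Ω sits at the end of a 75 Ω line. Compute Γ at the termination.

Γ = 0.411

Γ = (Z_L − Z_0)/(Z_L + Z_0) = (179.7 − 75)/(179.7 + 75) = 104.7/254.7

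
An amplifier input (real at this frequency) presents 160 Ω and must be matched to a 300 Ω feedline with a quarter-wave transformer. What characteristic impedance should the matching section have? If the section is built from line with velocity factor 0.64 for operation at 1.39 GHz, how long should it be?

Z_qwt = √(Z_0·R_L) = √(300 × 160) = √48000
λ = 0.64·c/f = 0.138 m, so l = λ/4 = 0.0345 m

Z_qwt ≈ 219 Ω; length ≈ 3.45 cm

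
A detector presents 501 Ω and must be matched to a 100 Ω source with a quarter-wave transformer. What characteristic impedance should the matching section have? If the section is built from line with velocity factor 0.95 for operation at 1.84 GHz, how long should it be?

Z_qwt = √(Z_0·R_L) = √(100 × 501) = √50100
λ = 0.95·c/f = 0.155 m, so l = λ/4 = 0.0387 m

Z_qwt ≈ 224 Ω; length ≈ 3.87 cm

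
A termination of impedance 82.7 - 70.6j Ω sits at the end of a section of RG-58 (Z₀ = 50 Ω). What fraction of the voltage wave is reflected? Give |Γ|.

Γ = (Z_L − Z_0)/(Z_L + Z_0) = (32.7 − j70.6)/(132.7 − j70.6)
|Γ| = 77.8/150

|Γ| ≈ 0.518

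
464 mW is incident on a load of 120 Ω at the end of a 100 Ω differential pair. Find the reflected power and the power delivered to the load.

Γ = (120 − 100)/(120 + 100) = 0.0909
|Γ|² = 0.00826
P_refl = |Γ|²·P_inc = 3.83 mW, P_del = (1 − |Γ|²)·P_inc = 460 mW

P_reflected ≈ 3.83 mW; P_delivered ≈ 460 mW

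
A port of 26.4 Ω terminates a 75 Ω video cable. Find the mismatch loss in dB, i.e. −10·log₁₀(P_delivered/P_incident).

mismatch loss ≈ 1.13 dB

Γ = (26.4 − 75)/(26.4 + 75) = -0.479
|Γ|² = 0.23, so P_del/P_inc = 1 − |Γ|² = 0.77
ML = −10·log₁₀(1 − |Γ|²)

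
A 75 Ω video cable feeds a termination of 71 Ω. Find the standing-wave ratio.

For a purely resistive load, VSWR = R_L/Z_0 or Z_0/R_L (whichever > 1) = 75/71

VSWR ≈ 1.06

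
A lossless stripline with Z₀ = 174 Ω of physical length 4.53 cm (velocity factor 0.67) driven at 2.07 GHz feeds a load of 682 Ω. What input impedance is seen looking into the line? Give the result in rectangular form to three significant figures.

λ = v/f = 0.67·c / 2.07 GHz = 0.0971 m
βl = 2π·l/λ = 2π × 0.467 = 168°
tan(βl) = tan(168°) = -0.214
Z_in = Z_0·(Z_L + jZ_0·tanβl)/(Z_0 + jZ_L·tanβl)
     = 174·(682 − j37.1)/(174 − j146)

Z_in ≈ 419 + j314 Ω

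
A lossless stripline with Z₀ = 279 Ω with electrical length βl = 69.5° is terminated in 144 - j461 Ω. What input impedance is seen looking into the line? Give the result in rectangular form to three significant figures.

tan(βl) = tan(69.5°) = 2.67
Z_in = Z_0·(Z_L + jZ_0·tanβl)/(Z_0 + jZ_L·tanβl)
     = 279·(144 + j285)/(1510 + j385)

Z_in ≈ 37.5 + j43.1 Ω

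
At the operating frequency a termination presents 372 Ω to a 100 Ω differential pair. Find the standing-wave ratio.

For a purely resistive load, VSWR = R_L/Z_0 or Z_0/R_L (whichever > 1) = 372/100

VSWR ≈ 3.72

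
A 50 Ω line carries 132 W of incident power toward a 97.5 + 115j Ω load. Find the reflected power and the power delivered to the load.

P_reflected ≈ 58.4 W; P_delivered ≈ 73.6 W

|Γ| = |(47.5 + j115)/(147.5 + j115)| = 0.665
|Γ|² = 0.443
P_refl = |Γ|²·P_inc = 58.4 W, P_del = (1 − |Γ|²)·P_inc = 73.6 W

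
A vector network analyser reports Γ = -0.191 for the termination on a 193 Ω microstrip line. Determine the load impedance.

Z_L ≈ 131 Ω

Z_L = Z_0·(1 + Γ)/(1 − Γ) = 193·(0.809)/(1.19)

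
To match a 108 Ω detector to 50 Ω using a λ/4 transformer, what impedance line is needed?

Z_qwt ≈ 73.5 Ω

Z_qwt = √(Z_0·R_L) = √(50 × 108) = √5400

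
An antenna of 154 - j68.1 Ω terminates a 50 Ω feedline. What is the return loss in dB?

Γ = (104 − j68.1)/(204 − j68.1), |Γ| = 0.578
RL = −20·log₁₀|Γ| = −20·log₁₀(0.578)

RL ≈ 4.76 dB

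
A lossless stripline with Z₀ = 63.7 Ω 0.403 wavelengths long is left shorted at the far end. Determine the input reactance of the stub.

X_in ≈ -44.5 Ω (capacitive)

βl = 2π × 0.403 = 145°
tan(βl) = -0.698
For a shorted stub, Z_in = jZ_0·tan(βl)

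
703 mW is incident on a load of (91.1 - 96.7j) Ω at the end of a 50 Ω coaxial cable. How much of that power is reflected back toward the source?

P_reflected ≈ 265 mW

|Γ| = |(41.1 − j96.7)/(141.1 − j96.7)| = 0.614
|Γ|² = 0.377
P_refl = |Γ|²·P_inc = 265 mW, P_del = (1 − |Γ|²)·P_inc = 438 mW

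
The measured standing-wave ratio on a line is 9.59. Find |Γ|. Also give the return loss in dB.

|Γ| ≈ 0.811; return loss ≈ 1.82 dB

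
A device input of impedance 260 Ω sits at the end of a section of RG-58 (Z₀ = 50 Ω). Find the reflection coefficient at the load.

Γ = 0.677

Γ = (Z_L − Z_0)/(Z_L + Z_0) = (260 − 50)/(260 + 50) = 210/310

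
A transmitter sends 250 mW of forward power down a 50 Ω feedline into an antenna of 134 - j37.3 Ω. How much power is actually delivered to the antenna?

P_delivered ≈ 190 mW

|Γ| = |(84 − j37.3)/(184 − j37.3)| = 0.49
|Γ|² = 0.24
P_refl = |Γ|²·P_inc = 59.9 mW, P_del = (1 − |Γ|²)·P_inc = 190 mW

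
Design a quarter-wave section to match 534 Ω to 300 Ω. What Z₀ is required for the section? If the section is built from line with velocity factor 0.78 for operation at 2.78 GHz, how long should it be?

Z_qwt ≈ 400 Ω; length ≈ 2.1 cm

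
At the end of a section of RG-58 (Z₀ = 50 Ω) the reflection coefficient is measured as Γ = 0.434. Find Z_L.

Z_L ≈ 127 Ω

Z_L = Z_0·(1 + Γ)/(1 − Γ) = 50·(1.43)/(0.566)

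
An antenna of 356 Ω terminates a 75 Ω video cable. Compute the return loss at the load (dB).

RL ≈ 3.72 dB

Γ = (356 − 75)/(356 + 75) = 0.652
RL = −20·log₁₀|Γ| = −20·log₁₀(0.652)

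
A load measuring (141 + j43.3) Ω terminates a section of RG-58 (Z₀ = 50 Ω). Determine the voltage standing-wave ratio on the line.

Γ = (Z_L − Z_0)/(Z_L + Z_0) = (91 + j43.3)/(191 + j43.3)
|Γ| = 101/196 = 0.515
VSWR = (1 + |Γ|)/(1 − |Γ|) = 1.51/0.485

VSWR ≈ 3.12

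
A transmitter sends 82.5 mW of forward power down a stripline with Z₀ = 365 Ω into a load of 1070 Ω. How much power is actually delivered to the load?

Γ = (1070 − 365)/(1070 + 365) = 0.491
|Γ|² = 0.241
P_refl = |Γ|²·P_inc = 19.9 mW, P_del = (1 − |Γ|²)·P_inc = 62.6 mW

P_delivered ≈ 62.6 mW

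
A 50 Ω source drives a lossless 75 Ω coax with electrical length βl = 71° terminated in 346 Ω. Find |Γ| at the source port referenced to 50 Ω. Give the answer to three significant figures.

|Γ| ≈ 0.556

tan(βl) = 2.9
Z_in = Z_0·(Z_L + jZ_0·tanβl)/(Z_0 + jZ_L·tanβl) = 18.1 − j24.5 Ω
Γ_s = (Z_in − Z_s)/(Z_in + Z_s) = (-31.9 − j24.5)/(68.1 − j24.5), |Γ_s| = 0.556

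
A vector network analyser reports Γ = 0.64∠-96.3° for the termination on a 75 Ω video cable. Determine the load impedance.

Z_L = Z_0·(1 + Γ)/(1 − Γ) = 75·(0.93 − j0.636)/(1.07 + j0.636)

Z_L ≈ 28.6 − j61.6 Ω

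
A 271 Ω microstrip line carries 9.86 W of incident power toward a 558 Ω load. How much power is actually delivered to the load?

P_delivered ≈ 8.68 W

Γ = (558 − 271)/(558 + 271) = 0.346
|Γ|² = 0.12
P_refl = |Γ|²·P_inc = 1.18 W, P_del = (1 − |Γ|²)·P_inc = 8.68 W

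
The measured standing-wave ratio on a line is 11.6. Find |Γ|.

|Γ| = (S − 1)/(S + 1) = (11.6 − 1)/(11.6 + 1) = 10.6/12.6

|Γ| ≈ 0.841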